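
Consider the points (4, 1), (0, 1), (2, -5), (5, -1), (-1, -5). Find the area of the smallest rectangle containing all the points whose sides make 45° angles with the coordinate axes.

44

In coordinates u = x + y, v = x − y the rectangle is axis-aligned; the map (x,y)→(u,v) scales areas by 2.
u-values: 5, 1, -3, 4, -6; range = 5 − (-6) = 11.
v-values: 3, -1, 7, 6, 4; range = 7 − (-1) = 8.
Area = (11 × 8) / 2 = 44.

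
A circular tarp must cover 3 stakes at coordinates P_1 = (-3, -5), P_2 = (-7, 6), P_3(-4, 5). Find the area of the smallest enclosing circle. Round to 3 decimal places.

Side lengths²: P_1P_2² = 137, P_1P_3² = 101, P_2P_3² = 10.
Since P_1P_2² = 137 ≥ 101 + 10 = 111, the angle opposite P_1P_2 is not acute, so the smallest enclosing circle has P_1P_2 as diameter.
Centre = midpoint of P_1P_2 = (-5, 0.5), r² = 137/4 = 34.25.
Area = π·r² = π·34.25 ≈ 107.600.

107.600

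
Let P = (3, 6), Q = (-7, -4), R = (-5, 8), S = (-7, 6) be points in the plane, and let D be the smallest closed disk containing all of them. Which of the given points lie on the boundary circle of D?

P, Q, R

The minimum enclosing circle is determined by three boundary points: P, Q, R.
Their circumcentre is (-2.4, 1.4) with r² = 50.32.
The farthest remaining point S is at distance² 42.32 ≤ 50.32.
The points at distance exactly r from the centre are P, Q, R — 3 points.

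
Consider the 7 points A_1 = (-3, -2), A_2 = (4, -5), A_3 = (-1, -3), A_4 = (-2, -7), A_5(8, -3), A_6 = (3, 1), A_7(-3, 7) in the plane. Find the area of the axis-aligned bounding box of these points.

154

x ranges over [-3, 8], width 11.
y ranges over [-7, 7], height 14.
Area = 11 × 14 = 154.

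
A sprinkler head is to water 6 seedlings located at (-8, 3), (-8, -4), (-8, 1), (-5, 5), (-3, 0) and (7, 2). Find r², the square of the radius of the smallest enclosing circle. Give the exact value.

65.54

The minimum enclosing circle of a finite set is fixed by two of the points (as a diameter) or three (as a circumcircle).
The minimum enclosing circle is determined by three boundary points: (-8, 3), (-8, -4), (7, 2).
Their circumcentre is (-0.7, -0.5) with r² = 65.54.
The farthest remaining point (-8, 1) is at distance² 55.54 ≤ 65.54.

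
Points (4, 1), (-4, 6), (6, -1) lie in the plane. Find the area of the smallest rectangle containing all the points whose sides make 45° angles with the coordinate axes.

25.5

In coordinates u = x + y, v = x − y the rectangle is axis-aligned; the map (x,y)→(u,v) scales areas by 2.
u-values: 5, 2, 5; range = 5 − 2 = 3.
v-values: 3, -10, 7; range = 7 − (-10) = 17.
Area = (3 × 17) / 2 = 25.5.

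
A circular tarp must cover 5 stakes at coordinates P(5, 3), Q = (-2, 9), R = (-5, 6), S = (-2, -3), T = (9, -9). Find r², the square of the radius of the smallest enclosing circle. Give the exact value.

The farthest pair is Q–T with squared distance 445. The circle on this segment as diameter has centre (3.5, 0) and r² = 445/4 = 111.25.
Check P: distance² to centre = 11.25 ≤ 111.25, so it lies inside.
All remaining points lie in this disk, and no smaller disk contains both endpoints, so this is the minimum enclosing circle.

111.25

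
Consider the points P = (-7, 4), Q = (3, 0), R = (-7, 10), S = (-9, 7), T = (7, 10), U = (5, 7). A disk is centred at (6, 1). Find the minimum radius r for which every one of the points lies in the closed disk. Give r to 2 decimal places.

16.16

The required radius is the distance from (6, 1) to the farthest point.
Squared distances: 178, 10, 250, 261, 82, 37.
Maximum is 261, attained at S.
r = √261 ≈ 16.16.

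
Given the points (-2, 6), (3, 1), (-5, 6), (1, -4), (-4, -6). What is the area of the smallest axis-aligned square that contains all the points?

144

The bounding box has width 8 and height 12.
An axis-aligned square enclosing the set must have side ≥ max(width, height).
So the minimum side is max(8, 12) = 12.
Area = 12² = 144.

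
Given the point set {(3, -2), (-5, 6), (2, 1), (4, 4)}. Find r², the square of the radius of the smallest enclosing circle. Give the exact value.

By Welzl's lemma the MEC is supported by two points (diametrically opposite) or three points (on a circumcircle).
The farthest pair is (3, -2)–(-5, 6) with squared distance 128. The circle on this segment as diameter has centre (-1, 2) and r² = 128/4 = 32.
Check (2, 1): distance² to centre = 10 ≤ 32, so it lies inside.
All remaining points lie in this disk, and no smaller disk contains both endpoints, so this is the minimum enclosing circle.

32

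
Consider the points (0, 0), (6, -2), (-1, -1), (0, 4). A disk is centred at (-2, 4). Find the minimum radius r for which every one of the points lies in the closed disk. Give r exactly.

10

The required radius is the distance from (-2, 4) to the farthest point.
Squared distances: 20, 100, 26, 4.
Maximum is 100, attained at (6, -2).
r = √100 = 10.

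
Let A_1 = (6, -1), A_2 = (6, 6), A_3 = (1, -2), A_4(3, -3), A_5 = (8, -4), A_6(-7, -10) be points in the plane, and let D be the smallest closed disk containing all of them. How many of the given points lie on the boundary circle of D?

By Welzl's lemma the MEC is supported by two points (diametrically opposite) or three points (on a circumcircle).
The farthest pair is A_2–A_6 with squared distance 425. The circle on this segment as diameter has centre (-0.5, -2) and r² = 425/4 = 106.25.
Check A_1: distance² to centre = 43.25 ≤ 106.25, so it lies inside.
All remaining points lie in this disk, and no smaller disk contains both endpoints, so this is the minimum enclosing circle.
The points at distance exactly r from the centre are A_2, A_6 — 2 points.

2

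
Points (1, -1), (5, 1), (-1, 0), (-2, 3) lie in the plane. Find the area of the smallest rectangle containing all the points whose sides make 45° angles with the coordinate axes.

In coordinates u = x + y, v = x − y the rectangle is axis-aligned; the map (x,y)→(u,v) scales areas by 2.
u-values: 0, 6, -1, 1; range = 6 − (-1) = 7.
v-values: 2, 4, -1, -5; range = 4 − (-5) = 9.
Area = (7 × 9) / 2 = 31.5.

31.5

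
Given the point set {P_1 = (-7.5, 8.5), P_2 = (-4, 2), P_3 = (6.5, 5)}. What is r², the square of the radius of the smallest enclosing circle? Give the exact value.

52.0625

Side lengths²: P_1P_2² = 54.5, P_1P_3² = 208.25, P_2P_3² = 119.25.
Since P_1P_3² = 208.25 ≥ 119.25 + 54.5 = 173.75, the angle opposite P_1P_3 is not acute, so the smallest enclosing circle has P_1P_3 as diameter.
Centre = midpoint of P_1P_3 = (-0.5, 6.75), r² = 208.25/4 = 52.0625.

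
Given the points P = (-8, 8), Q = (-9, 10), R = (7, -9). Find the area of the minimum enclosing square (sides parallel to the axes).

The bounding box has width 16 and height 19.
An axis-aligned square enclosing the set must have side ≥ max(width, height).
So the minimum side is max(16, 19) = 19.
Area = 19² = 361.

361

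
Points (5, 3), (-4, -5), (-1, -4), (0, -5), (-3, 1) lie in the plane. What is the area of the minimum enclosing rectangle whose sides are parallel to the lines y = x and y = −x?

76.5

In coordinates u = x + y, v = x − y the rectangle is axis-aligned; the map (x,y)→(u,v) scales areas by 2.
u-values: 8, -9, -5, -5, -2; range = 8 − (-9) = 17.
v-values: 2, 1, 3, 5, -4; range = 5 − (-4) = 9.
Area = (17 × 9) / 2 = 76.5.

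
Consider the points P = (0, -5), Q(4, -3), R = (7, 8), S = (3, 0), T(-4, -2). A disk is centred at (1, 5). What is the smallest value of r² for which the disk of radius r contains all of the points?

101

The required radius is the distance from (1, 5) to the farthest point.
Squared distances: 101, 73, 45, 29, 74.
Maximum is 101, attained at P.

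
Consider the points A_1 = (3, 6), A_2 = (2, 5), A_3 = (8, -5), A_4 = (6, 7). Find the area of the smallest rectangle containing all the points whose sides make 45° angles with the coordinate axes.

80

In coordinates u = x + y, v = x − y the rectangle is axis-aligned; the map (x,y)→(u,v) scales areas by 2.
u-values: 9, 7, 3, 13; range = 13 − 3 = 10.
v-values: -3, -3, 13, -1; range = 13 − (-3) = 16.
Area = (10 × 16) / 2 = 80.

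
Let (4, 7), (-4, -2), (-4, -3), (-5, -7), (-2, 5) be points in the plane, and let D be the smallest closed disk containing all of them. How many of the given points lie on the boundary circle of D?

2

The minimum enclosing circle of a finite set is fixed by two of the points (as a diameter) or three (as a circumcircle).
The farthest pair is (4, 7)–(-5, -7) with squared distance 277. The circle on this segment as diameter has centre (-0.5, 0) and r² = 277/4 = 69.25.
Check (-4, -2): distance² to centre = 16.25 ≤ 69.25, so it lies inside.
All remaining points lie in this disk, and no smaller disk contains both endpoints, so this is the minimum enclosing circle.
The points at distance exactly r from the centre are (4, 7), (-5, -7) — 2 points.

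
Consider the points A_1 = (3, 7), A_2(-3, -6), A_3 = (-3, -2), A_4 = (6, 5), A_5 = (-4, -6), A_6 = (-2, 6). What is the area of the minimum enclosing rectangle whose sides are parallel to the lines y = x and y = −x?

115.5

In coordinates u = x + y, v = x − y the rectangle is axis-aligned; the map (x,y)→(u,v) scales areas by 2.
u-values: 10, -9, -5, 11, -10, 4; range = 11 − (-10) = 21.
v-values: -4, 3, -1, 1, 2, -8; range = 3 − (-8) = 11.
Area = (21 × 11) / 2 = 115.5.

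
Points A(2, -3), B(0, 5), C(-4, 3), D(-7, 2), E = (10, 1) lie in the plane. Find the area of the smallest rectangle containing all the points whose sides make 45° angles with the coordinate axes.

144

In coordinates u = x + y, v = x − y the rectangle is axis-aligned; the map (x,y)→(u,v) scales areas by 2.
u-values: -1, 5, -1, -5, 11; range = 11 − (-5) = 16.
v-values: 5, -5, -7, -9, 9; range = 9 − (-9) = 18.
Area = (16 × 18) / 2 = 144.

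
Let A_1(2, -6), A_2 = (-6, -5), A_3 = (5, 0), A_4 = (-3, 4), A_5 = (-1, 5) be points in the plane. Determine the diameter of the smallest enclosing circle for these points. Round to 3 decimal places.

12.413

The minimum enclosing circle is determined by three boundary points: A_2, A_3, A_5.
Their circumcentre is (-37/34, -41/34) with r² = 22265/578.
The farthest remaining point A_1 is at distance² 18797/578 ≤ 22265/578.
Diameter = 2r = 2√(22265/578) ≈ 12.413.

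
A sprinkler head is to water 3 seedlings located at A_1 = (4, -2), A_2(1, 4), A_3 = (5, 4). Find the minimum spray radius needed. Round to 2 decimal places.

3.40

Side lengths²: A_1A_2² = 45, A_1A_3² = 37, A_2A_3² = 16.
Since A_1A_2² = 45 < 37 + 16 = 53, the triangle is acute, so the smallest enclosing circle is the circumcircle.
Circumcentre = (3, 1.25), r² = 11.5625.
r = √(11.5625) ≈ 3.40.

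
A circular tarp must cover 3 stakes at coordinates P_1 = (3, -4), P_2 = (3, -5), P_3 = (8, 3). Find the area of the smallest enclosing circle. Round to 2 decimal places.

Side lengths²: P_1P_2² = 1, P_1P_3² = 74, P_2P_3² = 89.
Since P_2P_3² = 89 ≥ 74 + 1 = 75, the angle opposite P_2P_3 is not acute, so the smallest enclosing circle has P_2P_3 as diameter.
Centre = midpoint of P_2P_3 = (5.5, -1), r² = 89/4 = 22.25.
Area = π·r² = π·22.25 ≈ 69.90.

69.90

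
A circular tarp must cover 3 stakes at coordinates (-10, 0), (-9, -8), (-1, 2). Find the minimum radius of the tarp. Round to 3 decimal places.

6.403

Call the three points A, B, C in the order given.
Side lengths²: AB² = 65, AC² = 85, BC² = 164.
Since BC² = 164 ≥ 85 + 65 = 150, the angle opposite BC is not acute, so the smallest enclosing circle has BC as diameter.
Centre = midpoint of BC = (-5, -3), r² = 164/4 = 41.
r = √41 ≈ 6.403.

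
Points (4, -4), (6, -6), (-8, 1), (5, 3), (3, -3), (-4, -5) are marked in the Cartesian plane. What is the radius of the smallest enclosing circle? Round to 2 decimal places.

7.83

The minimum enclosing circle of a finite set is fixed by two of the points (as a diameter) or three (as a circumcircle).
The minimum enclosing circle is determined by three boundary points: (6, -6), (-8, 1), (5, 3).
Their circumcentre is (-29/34, -75/34) with r² = 35465/578.
The farthest remaining point (4, -4) is at distance² 15473/578 ≤ 35465/578.
r = √(35465/578) ≈ 7.83.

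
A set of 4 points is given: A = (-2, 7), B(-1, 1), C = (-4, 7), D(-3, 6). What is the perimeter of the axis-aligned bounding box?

18

Width = max x − min x = -1 − (-4) = 3.
Height = max y − min y = 7 − 1 = 6.
Perimeter = 2(3 + 6) = 18.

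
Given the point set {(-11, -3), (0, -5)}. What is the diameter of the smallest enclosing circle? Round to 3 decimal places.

11.180

The smallest circle enclosing two points has them as diameter endpoints.
Centre = midpoint = (-5.5, -4); r² = |(-11, -3)−(0, -5)|²/4 = 125/4 = 31.25.
Diameter = 2r = 2√(31.25) ≈ 11.180.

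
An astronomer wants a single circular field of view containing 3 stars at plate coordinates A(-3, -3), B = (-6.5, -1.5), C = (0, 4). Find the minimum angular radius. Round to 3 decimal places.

Side lengths²: AB² = 14.5, AC² = 58, BC² = 72.5.
Since BC² = 72.5 ≥ 58 + 14.5 = 72.5, the angle opposite BC is not acute, so the smallest enclosing circle has BC as diameter.
Centre = midpoint of BC = (-3.25, 1.25), r² = 72.5/4 = 18.125.
r = √(18.125) ≈ 4.257.

4.257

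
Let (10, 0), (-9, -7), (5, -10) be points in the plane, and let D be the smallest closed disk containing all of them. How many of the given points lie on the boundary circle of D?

2

Call the three points A, B, C in the order given.
Side lengths²: AB² = 410, AC² = 125, BC² = 205.
Since AB² = 410 ≥ 205 + 125 = 330, the angle opposite AB is not acute, so the smallest enclosing circle has AB as diameter.
Centre = midpoint of AB = (0.5, -3.5), r² = 410/4 = 102.5.
The points at distance exactly r from the centre are (10, 0), (-9, -7) — 2 points.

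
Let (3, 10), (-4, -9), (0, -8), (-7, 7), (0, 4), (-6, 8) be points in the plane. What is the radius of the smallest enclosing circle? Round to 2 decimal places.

The minimum enclosing circle of a finite set is fixed by two of the points (as a diameter) or three (as a circumcircle).
The farthest pair is (3, 10)–(-4, -9) with squared distance 410. The circle on this segment as diameter has centre (-0.5, 0.5) and r² = 410/4 = 102.5.
Check (0, -8): distance² to centre = 72.5 ≤ 102.5, so it lies inside.
All remaining points lie in this disk, and no smaller disk contains both endpoints, so this is the minimum enclosing circle.
r = √(102.5) ≈ 10.12.

10.12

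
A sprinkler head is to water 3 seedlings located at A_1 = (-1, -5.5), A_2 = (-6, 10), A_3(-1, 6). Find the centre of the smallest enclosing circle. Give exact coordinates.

(-3.5, 2.25)

Side lengths²: A_1A_2² = 265.25, A_1A_3² = 132.25, A_2A_3² = 41.
Since A_1A_2² = 265.25 ≥ 132.25 + 41 = 173.25, the angle opposite A_1A_2 is not acute, so the smallest enclosing circle has A_1A_2 as diameter.
Centre = midpoint of A_1A_2 = (-3.5, 2.25), r² = 265.25/4 = 66.3125.
Centre = (-3.5, 2.25).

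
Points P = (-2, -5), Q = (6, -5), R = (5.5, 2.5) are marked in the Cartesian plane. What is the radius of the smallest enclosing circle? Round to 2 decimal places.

Side lengths²: PQ² = 64, PR² = 112.5, QR² = 56.5.
Since PR² = 112.5 < 64 + 56.5 = 120.5, the triangle is acute, so the smallest enclosing circle is the circumcircle.
Circumcentre = (2, -1.5), r² = 28.25.
r = √(28.25) ≈ 5.32.

5.32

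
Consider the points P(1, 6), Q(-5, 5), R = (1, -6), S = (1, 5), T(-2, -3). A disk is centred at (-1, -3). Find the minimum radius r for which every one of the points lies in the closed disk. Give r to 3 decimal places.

The required radius is the distance from (-1, -3) to the farthest point.
Squared distances: 85, 80, 13, 68, 1.
Maximum is 85, attained at P.
r = √85 ≈ 9.220.

9.220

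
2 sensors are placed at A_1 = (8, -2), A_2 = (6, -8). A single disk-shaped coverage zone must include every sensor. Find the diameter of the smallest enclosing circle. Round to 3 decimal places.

6.325

The smallest circle enclosing two points has them as diameter endpoints.
Centre = midpoint = (7, -5); r² = |A_1A_2|²/4 = 40/4 = 10.
Diameter = 2r = 2√10 ≈ 6.325.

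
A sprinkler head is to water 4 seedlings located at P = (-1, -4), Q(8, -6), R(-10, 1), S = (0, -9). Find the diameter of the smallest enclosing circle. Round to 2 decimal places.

19.31

A smallest enclosing disk is always determined by at most three of the input points on its boundary.
The farthest pair is Q–R with squared distance 373. The circle on this segment as diameter has centre (-1, -2.5) and r² = 373/4 = 93.25.
Check P: distance² to centre = 2.25 ≤ 93.25, so it lies inside.
All remaining points lie in this disk, and no smaller disk contains both endpoints, so this is the minimum enclosing circle.
Diameter = 2r = 2√(93.25) ≈ 19.31.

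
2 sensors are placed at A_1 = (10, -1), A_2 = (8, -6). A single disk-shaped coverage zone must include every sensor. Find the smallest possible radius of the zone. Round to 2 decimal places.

2.69

The smallest circle enclosing two points has them as diameter endpoints.
Centre = midpoint = (9, -3.5); r² = |A_1A_2|²/4 = 29/4 = 7.25.
r = √(7.25) ≈ 2.69.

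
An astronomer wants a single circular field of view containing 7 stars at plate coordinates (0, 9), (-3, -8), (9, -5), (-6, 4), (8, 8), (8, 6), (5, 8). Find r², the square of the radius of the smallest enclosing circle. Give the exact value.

The minimum enclosing circle of a finite set is fixed by two of the points (as a diameter) or three (as a circumcircle).
The farthest pair is (-3, -8)–(8, 8) with squared distance 377. The circle on this segment as diameter has centre (2.5, 0) and r² = 377/4 = 94.25.
Check (0, 9): distance² to centre = 87.25 ≤ 94.25, so it lies inside.
All remaining points lie in this disk, and no smaller disk contains both endpoints, so this is the minimum enclosing circle.

94.25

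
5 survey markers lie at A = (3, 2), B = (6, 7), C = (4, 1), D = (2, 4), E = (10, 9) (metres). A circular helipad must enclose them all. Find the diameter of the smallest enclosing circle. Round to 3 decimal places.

10.004

The minimum enclosing circle is determined by three boundary points: C, D, E.
Their circumcentre is (117/17, 173/34) with r² = 28925/1156.
The farthest remaining point A is at distance² 28449/1156 ≤ 28925/1156.
Diameter = 2r = 2√(28925/1156) ≈ 10.004.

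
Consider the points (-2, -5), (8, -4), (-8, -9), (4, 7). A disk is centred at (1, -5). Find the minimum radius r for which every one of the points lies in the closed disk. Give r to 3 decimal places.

The required radius is the distance from (1, -5) to the farthest point.
Squared distances: 9, 50, 97, 153.
Maximum is 153, attained at (4, 7).
r = √153 ≈ 12.369.

12.369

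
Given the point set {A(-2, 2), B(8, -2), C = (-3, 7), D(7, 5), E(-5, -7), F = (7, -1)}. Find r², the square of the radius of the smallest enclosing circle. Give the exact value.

By Welzl's lemma the MEC is supported by two points (diametrically opposite) or three points (on a circumcircle).
The minimum enclosing circle is determined by three boundary points: C, D, E.
Their circumcentre is (2/3, -2/3) with r² = 650/9.
The farthest remaining point B is at distance² 500/9 ≤ 650/9.

650/9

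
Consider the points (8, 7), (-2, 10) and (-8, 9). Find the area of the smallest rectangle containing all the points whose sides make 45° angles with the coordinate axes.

126

In coordinates u = x + y, v = x − y the rectangle is axis-aligned; the map (x,y)→(u,v) scales areas by 2.
u-values: 15, 8, 1; range = 15 − 1 = 14.
v-values: 1, -12, -17; range = 1 − (-17) = 18.
Area = (14 × 18) / 2 = 126.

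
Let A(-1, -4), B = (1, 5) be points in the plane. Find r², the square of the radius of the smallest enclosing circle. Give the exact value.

The smallest circle enclosing two points has them as diameter endpoints.
Centre = midpoint = (0, 0.5); r² = |AB|²/4 = 85/4 = 21.25.

21.25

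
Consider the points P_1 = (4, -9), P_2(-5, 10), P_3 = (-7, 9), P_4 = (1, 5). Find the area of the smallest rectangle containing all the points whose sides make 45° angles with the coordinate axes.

In coordinates u = x + y, v = x − y the rectangle is axis-aligned; the map (x,y)→(u,v) scales areas by 2.
u-values: -5, 5, 2, 6; range = 6 − (-5) = 11.
v-values: 13, -15, -16, -4; range = 13 − (-16) = 29.
Area = (11 × 29) / 2 = 159.5.

159.5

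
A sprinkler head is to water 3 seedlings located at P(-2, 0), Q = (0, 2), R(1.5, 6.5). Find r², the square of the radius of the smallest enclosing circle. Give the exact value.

Side lengths²: PQ² = 8, PR² = 54.5, QR² = 22.5.
Since PR² = 54.5 ≥ 22.5 + 8 = 30.5, the angle opposite PR is not acute, so the smallest enclosing circle has PR as diameter.
Centre = midpoint of PR = (-0.25, 3.25), r² = 54.5/4 = 13.625.

13.625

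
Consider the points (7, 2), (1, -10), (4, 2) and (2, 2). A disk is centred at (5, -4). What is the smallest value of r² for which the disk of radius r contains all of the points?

52

The required radius is the distance from (5, -4) to the farthest point.
Squared distances: 40, 52, 37, 45.
Maximum is 52, attained at (1, -10).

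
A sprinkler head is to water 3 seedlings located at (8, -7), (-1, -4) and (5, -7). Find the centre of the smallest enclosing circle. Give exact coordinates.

Call the three points A, B, C in the order given.
Side lengths²: AB² = 90, AC² = 9, BC² = 45.
Since AB² = 90 ≥ 45 + 9 = 54, the angle opposite AB is not acute, so the smallest enclosing circle has AB as diameter.
Centre = midpoint of AB = (3.5, -5.5), r² = 90/4 = 22.5.
Centre = (3.5, -5.5).

(3.5, -5.5)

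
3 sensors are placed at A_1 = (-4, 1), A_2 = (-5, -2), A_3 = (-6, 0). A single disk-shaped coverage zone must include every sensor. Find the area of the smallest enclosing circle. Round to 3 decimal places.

7.854

Side lengths²: A_1A_2² = 10, A_1A_3² = 5, A_2A_3² = 5.
Since A_1A_2² = 10 ≥ 5 + 5 = 10, the angle opposite A_1A_2 is not acute, so the smallest enclosing circle has A_1A_2 as diameter.
Centre = midpoint of A_1A_2 = (-4.5, -0.5), r² = 10/4 = 2.5.
Area = π·r² = π·2.5 ≈ 7.854.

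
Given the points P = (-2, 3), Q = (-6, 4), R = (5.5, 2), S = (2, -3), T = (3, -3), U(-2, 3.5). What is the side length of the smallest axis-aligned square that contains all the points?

11.5

The bounding box has width 11.5 and height 7.
An axis-aligned square enclosing the set must have side ≥ max(width, height).
So the minimum side is max(11.5, 7) = 11.5.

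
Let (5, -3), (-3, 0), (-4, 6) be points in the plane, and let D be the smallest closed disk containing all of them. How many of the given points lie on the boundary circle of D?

Call the three points A, B, C in the order given.
Side lengths²: AB² = 73, AC² = 162, BC² = 37.
Since AC² = 162 ≥ 73 + 37 = 110, the angle opposite AC is not acute, so the smallest enclosing circle has AC as diameter.
Centre = midpoint of AC = (0.5, 1.5), r² = 162/4 = 40.5.
The points at distance exactly r from the centre are (5, -3), (-4, 6) — 2 points.

2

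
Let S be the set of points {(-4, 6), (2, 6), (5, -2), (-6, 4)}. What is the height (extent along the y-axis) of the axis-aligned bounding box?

8

max y = 6, min y = -2, so height = 8.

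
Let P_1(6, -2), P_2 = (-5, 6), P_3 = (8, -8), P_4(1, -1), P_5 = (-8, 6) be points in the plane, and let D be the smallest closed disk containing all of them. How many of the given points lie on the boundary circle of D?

2

By Welzl's lemma the MEC is supported by two points (diametrically opposite) or three points (on a circumcircle).
The farthest pair is P_3–P_5 with squared distance 452. The circle on this segment as diameter has centre (0, -1) and r² = 452/4 = 113.
Check P_1: distance² to centre = 37 ≤ 113, so it lies inside.
All remaining points lie in this disk, and no smaller disk contains both endpoints, so this is the minimum enclosing circle.
The points at distance exactly r from the centre are P_3, P_5 — 2 points.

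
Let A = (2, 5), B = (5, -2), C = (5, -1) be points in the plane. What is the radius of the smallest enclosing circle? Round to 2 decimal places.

3.81

Side lengths²: AB² = 58, AC² = 45, BC² = 1.
Since AB² = 58 ≥ 45 + 1 = 46, the angle opposite AB is not acute, so the smallest enclosing circle has AB as diameter.
Centre = midpoint of AB = (3.5, 1.5), r² = 58/4 = 14.5.
r = √(14.5) ≈ 3.81.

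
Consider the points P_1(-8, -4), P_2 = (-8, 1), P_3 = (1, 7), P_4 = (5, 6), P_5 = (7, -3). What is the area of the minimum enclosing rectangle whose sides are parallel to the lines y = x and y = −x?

In coordinates u = x + y, v = x − y the rectangle is axis-aligned; the map (x,y)→(u,v) scales areas by 2.
u-values: -12, -7, 8, 11, 4; range = 11 − (-12) = 23.
v-values: -4, -9, -6, -1, 10; range = 10 − (-9) = 19.
Area = (23 × 19) / 2 = 218.5.

218.5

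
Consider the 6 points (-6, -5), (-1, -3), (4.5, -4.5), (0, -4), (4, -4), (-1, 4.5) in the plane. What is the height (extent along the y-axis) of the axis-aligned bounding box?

max y = 4.5, min y = -5, so height = 9.5.

9.5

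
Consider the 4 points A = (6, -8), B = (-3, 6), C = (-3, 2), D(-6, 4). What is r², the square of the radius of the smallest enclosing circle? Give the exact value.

A smallest enclosing disk is always determined by at most three of the input points on its boundary.
The minimum enclosing circle is determined by three boundary points: A, B, D.
Their circumcentre is (0.1, -1.9) with r² = 72.02.
The farthest remaining point C is at distance² 24.82 ≤ 72.02.

72.02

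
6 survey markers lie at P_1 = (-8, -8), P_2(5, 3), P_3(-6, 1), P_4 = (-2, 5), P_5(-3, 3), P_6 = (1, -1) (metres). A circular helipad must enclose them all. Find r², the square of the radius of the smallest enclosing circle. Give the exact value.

72.5

The minimum enclosing circle of a finite set is fixed by two of the points (as a diameter) or three (as a circumcircle).
The farthest pair is P_1–P_2 with squared distance 290. The circle on this segment as diameter has centre (-1.5, -2.5) and r² = 290/4 = 72.5.
Check P_3: distance² to centre = 32.5 ≤ 72.5, so it lies inside.
All remaining points lie in this disk, and no smaller disk contains both endpoints, so this is the minimum enclosing circle.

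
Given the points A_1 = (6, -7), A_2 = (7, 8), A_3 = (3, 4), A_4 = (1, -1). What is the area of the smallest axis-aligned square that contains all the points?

The bounding box has width 6 and height 15.
An axis-aligned square enclosing the set must have side ≥ max(width, height).
So the minimum side is max(6, 15) = 15.
Area = 15² = 225.

225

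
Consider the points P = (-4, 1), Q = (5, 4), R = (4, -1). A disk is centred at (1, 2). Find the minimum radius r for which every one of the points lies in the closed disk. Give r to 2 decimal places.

5.10

The required radius is the distance from (1, 2) to the farthest point.
Squared distances: 26, 20, 18.
Maximum is 26, attained at P.
r = √26 ≈ 5.10.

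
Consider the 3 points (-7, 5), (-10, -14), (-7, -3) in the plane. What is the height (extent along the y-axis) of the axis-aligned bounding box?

max y = 5, min y = -14, so height = 19.

19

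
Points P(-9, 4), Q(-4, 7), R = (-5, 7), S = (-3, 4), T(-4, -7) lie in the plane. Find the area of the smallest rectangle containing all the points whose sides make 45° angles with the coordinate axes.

112

In coordinates u = x + y, v = x − y the rectangle is axis-aligned; the map (x,y)→(u,v) scales areas by 2.
u-values: -5, 3, 2, 1, -11; range = 3 − (-11) = 14.
v-values: -13, -11, -12, -7, 3; range = 3 − (-13) = 16.
Area = (14 × 16) / 2 = 112.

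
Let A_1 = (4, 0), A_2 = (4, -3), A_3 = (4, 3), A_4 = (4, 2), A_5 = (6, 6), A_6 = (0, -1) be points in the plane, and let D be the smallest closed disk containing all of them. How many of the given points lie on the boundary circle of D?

3

A smallest enclosing disk is always determined by at most three of the input points on its boundary.
The minimum enclosing circle is determined by three boundary points: A_2, A_5, A_6.
Their circumcentre is (3.875, 1.75) with r² = 22.578125.
The farthest remaining point A_1 is at distance² 3.078125 ≤ 22.578125.
The points at distance exactly r from the centre are A_2, A_5, A_6 — 3 points.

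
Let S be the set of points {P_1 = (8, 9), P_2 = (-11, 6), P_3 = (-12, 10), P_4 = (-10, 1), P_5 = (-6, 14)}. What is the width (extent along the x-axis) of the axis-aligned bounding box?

max x = 8, min x = -12, so width = 20.

20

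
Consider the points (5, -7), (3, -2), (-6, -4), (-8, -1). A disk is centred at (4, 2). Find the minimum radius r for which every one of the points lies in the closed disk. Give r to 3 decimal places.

The required radius is the distance from (4, 2) to the farthest point.
Squared distances: 82, 17, 136, 153.
Maximum is 153, attained at (-8, -1).
r = √153 ≈ 12.369.

12.369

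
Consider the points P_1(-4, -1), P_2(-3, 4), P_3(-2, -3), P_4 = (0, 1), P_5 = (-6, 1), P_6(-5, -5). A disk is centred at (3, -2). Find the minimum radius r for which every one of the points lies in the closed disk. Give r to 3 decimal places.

The required radius is the distance from (3, -2) to the farthest point.
Squared distances: 50, 72, 26, 18, 90, 73.
Maximum is 90, attained at P_5.
r = √90 ≈ 9.487.

9.487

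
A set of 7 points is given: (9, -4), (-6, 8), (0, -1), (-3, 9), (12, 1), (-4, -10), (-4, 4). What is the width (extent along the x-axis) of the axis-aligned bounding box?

18

max x = 12, min x = -6, so width = 18.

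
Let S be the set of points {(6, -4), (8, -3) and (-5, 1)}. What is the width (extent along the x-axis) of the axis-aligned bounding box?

13

max x = 8, min x = -5, so width = 13.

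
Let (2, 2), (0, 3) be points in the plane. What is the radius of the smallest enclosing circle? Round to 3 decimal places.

1.118

The smallest circle enclosing two points has them as diameter endpoints.
Centre = midpoint = (1, 2.5); r² = |(2, 2)−(0, 3)|²/4 = 5/4 = 1.25.
r = √(1.25) ≈ 1.118.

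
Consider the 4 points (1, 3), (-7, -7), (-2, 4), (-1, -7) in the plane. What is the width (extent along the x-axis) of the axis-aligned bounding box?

8

max x = 1, min x = -7, so width = 8.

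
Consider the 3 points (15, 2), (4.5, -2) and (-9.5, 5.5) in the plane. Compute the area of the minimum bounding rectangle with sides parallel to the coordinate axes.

x ranges over [-9.5, 15], width 24.5.
y ranges over [-2, 5.5], height 7.5.
Area = 24.5 × 7.5 = 183.75.

183.75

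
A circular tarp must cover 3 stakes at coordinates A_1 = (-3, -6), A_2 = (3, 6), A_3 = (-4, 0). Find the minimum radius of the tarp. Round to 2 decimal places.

Side lengths²: A_1A_2² = 180, A_1A_3² = 37, A_2A_3² = 85.
Since A_1A_2² = 180 ≥ 85 + 37 = 122, the angle opposite A_1A_2 is not acute, so the smallest enclosing circle has A_1A_2 as diameter.
Centre = midpoint of A_1A_2 = (0, 0), r² = 180/4 = 45.
r = √45 ≈ 6.71.

6.71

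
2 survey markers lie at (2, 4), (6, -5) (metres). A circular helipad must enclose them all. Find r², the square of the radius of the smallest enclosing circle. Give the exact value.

The smallest circle enclosing two points has them as diameter endpoints.
Centre = midpoint = (4, -0.5); r² = |(2, 4)−(6, -5)|²/4 = 97/4 = 24.25.

24.25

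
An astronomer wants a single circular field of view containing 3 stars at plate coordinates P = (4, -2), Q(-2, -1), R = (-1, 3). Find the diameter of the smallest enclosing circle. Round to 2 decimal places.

Side lengths²: PQ² = 37, PR² = 50, QR² = 17.
Since PR² = 50 < 37 + 17 = 54, the triangle is acute, so the smallest enclosing circle is the circumcircle.
Circumcentre = (1.3, 0.3), r² = 12.58.
Diameter = 2r = 2√(12.58) ≈ 7.09.

7.09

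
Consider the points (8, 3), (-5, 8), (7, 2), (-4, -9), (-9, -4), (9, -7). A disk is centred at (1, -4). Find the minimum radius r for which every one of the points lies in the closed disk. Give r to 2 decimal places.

The required radius is the distance from (1, -4) to the farthest point.
Squared distances: 98, 180, 72, 50, 100, 73.
Maximum is 180, attained at (-5, 8).
r = √180 ≈ 13.42.

13.42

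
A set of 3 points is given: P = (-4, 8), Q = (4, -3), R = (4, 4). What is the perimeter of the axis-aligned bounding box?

Width = max x − min x = 4 − (-4) = 8.
Height = max y − min y = 8 − (-3) = 11.
Perimeter = 2(8 + 11) = 38.

38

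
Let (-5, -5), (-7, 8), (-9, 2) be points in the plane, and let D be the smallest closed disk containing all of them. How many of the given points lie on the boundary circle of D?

2

Call the three points A, B, C in the order given.
Side lengths²: AB² = 173, AC² = 65, BC² = 40.
Since AB² = 173 ≥ 65 + 40 = 105, the angle opposite AB is not acute, so the smallest enclosing circle has AB as diameter.
Centre = midpoint of AB = (-6, 1.5), r² = 173/4 = 43.25.
The points at distance exactly r from the centre are (-5, -5), (-7, 8) — 2 points.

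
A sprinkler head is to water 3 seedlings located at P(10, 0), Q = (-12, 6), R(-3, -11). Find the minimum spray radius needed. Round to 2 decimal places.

Side lengths²: PQ² = 520, PR² = 290, QR² = 370.
Since PQ² = 520 < 370 + 290 = 660, the triangle is acute, so the smallest enclosing circle is the circumcircle.
Circumcentre = (-1.65625, 0.59375), r² = 136.220703125.
r = √(136.220703125) ≈ 11.67.

11.67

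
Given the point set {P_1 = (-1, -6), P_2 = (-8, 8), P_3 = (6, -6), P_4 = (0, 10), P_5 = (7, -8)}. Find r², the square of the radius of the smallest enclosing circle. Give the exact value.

120.25

By Welzl's lemma the MEC is supported by two points (diametrically opposite) or three points (on a circumcircle).
The farthest pair is P_2–P_5 with squared distance 481. The circle on this segment as diameter has centre (-0.5, 0) and r² = 481/4 = 120.25.
Check P_1: distance² to centre = 36.25 ≤ 120.25, so it lies inside.
All remaining points lie in this disk, and no smaller disk contains both endpoints, so this is the minimum enclosing circle.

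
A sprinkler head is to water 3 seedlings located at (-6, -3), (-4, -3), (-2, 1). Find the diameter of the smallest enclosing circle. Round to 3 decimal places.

Call the three points A, B, C in the order given.
Side lengths²: AB² = 4, AC² = 32, BC² = 20.
Since AC² = 32 ≥ 20 + 4 = 24, the angle opposite AC is not acute, so the smallest enclosing circle has AC as diameter.
Centre = midpoint of AC = (-4, -1), r² = 32/4 = 8.
Diameter = 2r = 2√8 ≈ 5.657.

5.657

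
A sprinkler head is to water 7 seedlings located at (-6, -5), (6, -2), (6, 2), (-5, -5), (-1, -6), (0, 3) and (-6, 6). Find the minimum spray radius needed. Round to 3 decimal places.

The minimum enclosing circle is determined by three boundary points: (-6, -5), (6, -2), (-6, 6).
Their circumcentre is (-1, 0.5) with r² = 55.25.
The farthest remaining point (6, 2) is at distance² 51.25 ≤ 55.25.
r = √(55.25) ≈ 7.433.

7.433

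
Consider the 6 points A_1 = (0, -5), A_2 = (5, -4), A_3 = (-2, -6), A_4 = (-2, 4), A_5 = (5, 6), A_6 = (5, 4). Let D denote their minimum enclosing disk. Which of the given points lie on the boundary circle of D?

A_3, A_5

The minimum enclosing circle of a finite set is fixed by two of the points (as a diameter) or three (as a circumcircle).
The farthest pair is A_3–A_5 with squared distance 193. The circle on this segment as diameter has centre (1.5, 0) and r² = 193/4 = 48.25.
Check A_1: distance² to centre = 27.25 ≤ 48.25, so it lies inside.
All remaining points lie in this disk, and no smaller disk contains both endpoints, so this is the minimum enclosing circle.
The points at distance exactly r from the centre are A_3, A_5 — 2 points.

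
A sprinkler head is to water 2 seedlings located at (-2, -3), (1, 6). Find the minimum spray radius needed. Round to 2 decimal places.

4.74

The smallest circle enclosing two points has them as diameter endpoints.
Centre = midpoint = (-0.5, 1.5); r² = |(-2, -3)−(1, 6)|²/4 = 90/4 = 22.5.
r = √(22.5) ≈ 4.74.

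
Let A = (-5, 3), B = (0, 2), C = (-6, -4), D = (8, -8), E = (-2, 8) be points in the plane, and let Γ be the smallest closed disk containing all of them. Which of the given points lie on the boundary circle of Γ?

By Welzl's lemma the MEC is supported by two points (diametrically opposite) or three points (on a circumcircle).
The minimum enclosing circle is determined by three boundary points: C, D, E.
Their circumcentre is (61/23, -5/23) with r² = 47170/529.
The farthest remaining point A is at distance² 36452/529 ≤ 47170/529.
The points at distance exactly r from the centre are C, D, E — 3 points.

C, D, E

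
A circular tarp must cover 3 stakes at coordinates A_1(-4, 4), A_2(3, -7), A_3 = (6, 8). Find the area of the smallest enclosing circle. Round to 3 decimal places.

190.307

Side lengths²: A_1A_2² = 170, A_1A_3² = 116, A_2A_3² = 234.
Since A_2A_3² = 234 < 170 + 116 = 286, the triangle is acute, so the smallest enclosing circle is the circumcircle.
Circumcentre = (71/23, 18/23), r² = 32045/529.
Area = π·r² = π·32045/529 ≈ 190.307.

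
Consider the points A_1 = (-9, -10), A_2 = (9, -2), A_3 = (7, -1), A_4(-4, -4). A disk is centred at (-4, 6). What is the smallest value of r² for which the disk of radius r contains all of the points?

The required radius is the distance from (-4, 6) to the farthest point.
Squared distances: 281, 233, 170, 100.
Maximum is 281, attained at A_1.

281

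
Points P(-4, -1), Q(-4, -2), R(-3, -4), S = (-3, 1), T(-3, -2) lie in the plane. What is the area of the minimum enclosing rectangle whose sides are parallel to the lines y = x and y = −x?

In coordinates u = x + y, v = x − y the rectangle is axis-aligned; the map (x,y)→(u,v) scales areas by 2.
u-values: -5, -6, -7, -2, -5; range = -2 − (-7) = 5.
v-values: -3, -2, 1, -4, -1; range = 1 − (-4) = 5.
Area = (5 × 5) / 2 = 12.5.

12.5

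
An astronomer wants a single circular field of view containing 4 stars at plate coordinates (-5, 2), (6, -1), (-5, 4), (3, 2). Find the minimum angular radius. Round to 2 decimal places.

6.04

The minimum enclosing circle of a finite set is fixed by two of the points (as a diameter) or three (as a circumcircle).
The farthest pair is (6, -1)–(-5, 4) with squared distance 146. The circle on this segment as diameter has centre (0.5, 1.5) and r² = 146/4 = 36.5.
Check (-5, 2): distance² to centre = 30.5 ≤ 36.5, so it lies inside.
All remaining points lie in this disk, and no smaller disk contains both endpoints, so this is the minimum enclosing circle.
r = √(36.5) ≈ 6.04.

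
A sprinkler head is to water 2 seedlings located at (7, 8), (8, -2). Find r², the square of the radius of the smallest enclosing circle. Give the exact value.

The smallest circle enclosing two points has them as diameter endpoints.
Centre = midpoint = (7.5, 3); r² = |(7, 8)−(8, -2)|²/4 = 101/4 = 25.25.

25.25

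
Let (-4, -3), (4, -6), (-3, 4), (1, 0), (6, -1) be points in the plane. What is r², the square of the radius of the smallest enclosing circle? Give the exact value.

A smallest enclosing disk is always determined by at most three of the input points on its boundary.
The farthest pair is (4, -6)–(-3, 4) with squared distance 149. The circle on this segment as diameter has centre (0.5, -1) and r² = 149/4 = 37.25.
Check (-4, -3): distance² to centre = 24.25 ≤ 37.25, so it lies inside.
All remaining points lie in this disk, and no smaller disk contains both endpoints, so this is the minimum enclosing circle.

37.25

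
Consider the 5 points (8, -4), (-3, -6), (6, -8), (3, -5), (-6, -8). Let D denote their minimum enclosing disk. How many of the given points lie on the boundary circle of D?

The farthest pair is (8, -4)–(-6, -8) with squared distance 212. The circle on this segment as diameter has centre (1, -6) and r² = 212/4 = 53.
Check (-3, -6): distance² to centre = 16 ≤ 53, so it lies inside.
All remaining points lie in this disk, and no smaller disk contains both endpoints, so this is the minimum enclosing circle.
The points at distance exactly r from the centre are (8, -4), (-6, -8) — 2 points.

2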